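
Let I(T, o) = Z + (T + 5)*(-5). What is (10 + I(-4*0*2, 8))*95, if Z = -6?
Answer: -1995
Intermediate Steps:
I(T, o) = -31 - 5*T (I(T, o) = -6 + (T + 5)*(-5) = -6 + (5 + T)*(-5) = -6 + (-25 - 5*T) = -31 - 5*T)
(10 + I(-4*0*2, 8))*95 = (10 + (-31 - 5*(-4*0)*2))*95 = (10 + (-31 - 0*2))*95 = (10 + (-31 - 5*0))*95 = (10 + (-31 + 0))*95 = (10 - 31)*95 = -21*95 = -1995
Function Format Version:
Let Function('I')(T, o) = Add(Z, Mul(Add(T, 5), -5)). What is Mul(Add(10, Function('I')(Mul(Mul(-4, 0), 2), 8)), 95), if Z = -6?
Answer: -1995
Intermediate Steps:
Function('I')(T, o) = Add(-31, Mul(-5, T)) (Function('I')(T, o) = Add(-6, Mul(Add(T, 5), -5)) = Add(-6, Mul(Add(5, T), -5)) = Add(-6, Add(-25, Mul(-5, T))) = Add(-31, Mul(-5, T)))
Mul(Add(10, Function('I')(Mul(Mul(-4, 0), 2), 8)), 95) = Mul(Add(10, Add(-31, Mul(-5, Mul(Mul(-4, 0), 2)))), 95) = Mul(Add(10, Add(-31, Mul(-5, Mul(0, 2)))), 95) = Mul(Add(10, Add(-31, Mul(-5, 0))), 95) = Mul(Add(10, Add(-31, 0)), 95) = Mul(Add(10, -31), 95) = Mul(-21, 95) = -1995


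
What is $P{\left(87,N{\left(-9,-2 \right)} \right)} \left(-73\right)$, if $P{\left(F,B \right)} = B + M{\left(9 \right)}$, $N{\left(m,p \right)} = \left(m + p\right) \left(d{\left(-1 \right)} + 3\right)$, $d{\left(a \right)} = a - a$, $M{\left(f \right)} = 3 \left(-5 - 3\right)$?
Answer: $4161$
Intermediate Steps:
$M{\left(f \right)} = -24$ ($M{\left(f \right)} = 3 \left(-8\right) = -24$)
$d{\left(a \right)} = 0$
$N{\left(m,p \right)} = 3 m + 3 p$ ($N{\left(m,p \right)} = \left(m + p\right) \left(0 + 3\right) = \left(m + p\right) 3 = 3 m + 3 p$)
$P{\left(F,B \right)} = -24 + B$ ($P{\left(F,B \right)} = B - 24 = -24 + B$)
$P{\left(87,N{\left(-9,-2 \right)} \right)} \left(-73\right) = \left(-24 + \left(3 \left(-9\right) + 3 \left(-2\right)\right)\right) \left(-73\right) = \left(-24 - 33\right) \left(-73\right) = \left(-57\right) \left(-73\right) = 4161$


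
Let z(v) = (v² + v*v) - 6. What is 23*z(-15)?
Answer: 10212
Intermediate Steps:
z(v) = -6 + 2*v² (z(v) = (v² + v²) - 6 = 2*v² - 6 = -6 + 2*v²)
23*z(-15) = 23*(-6 + 2*(-15)²) = 23*(-6 + 2*225) = 23*(-6 + 450) = 23*444 = 10212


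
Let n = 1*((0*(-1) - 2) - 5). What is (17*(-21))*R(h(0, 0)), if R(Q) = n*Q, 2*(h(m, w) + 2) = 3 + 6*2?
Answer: 27489/2 ≈ 13745.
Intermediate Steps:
n = -7 (n = 1*((0 - 2) - 5) = 1*(-2 - 5) = 1*(-7) = -7)
h(m, w) = 11/2 (h(m, w) = -2 + (3 + 6*2)/2 = -2 + (3 + 12)/2 = -2 + (1/2)*15 = -2 + 15/2 = 11/2)
R(Q) = -7*Q
(17*(-21))*R(h(0, 0)) = (17*(-21))*(-7*11/2) = -357*(-77/2) = 27489/2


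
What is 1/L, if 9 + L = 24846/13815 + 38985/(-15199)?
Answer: -69991395/683570362 ≈ -0.10239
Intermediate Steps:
L = -683570362/69991395 (L = -9 + (24846/13815 + 38985/(-15199)) = -9 + (24846*(1/13815) + 38985*(-1/15199)) = -9 + (8282/4605 - 38985/15199) = -9 - 53647807/69991395 = -683570362/69991395 ≈ -9.7665)
1/L = 1/(-683570362/69991395) = -69991395/683570362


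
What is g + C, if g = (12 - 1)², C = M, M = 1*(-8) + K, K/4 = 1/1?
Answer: 117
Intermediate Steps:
K = 4 (K = 4/1 = 4*1 = 4)
M = -4 (M = 1*(-8) + 4 = -8 + 4 = -4)
C = -4
g = 121 (g = 11² = 121)
g + C = 121 - 4 = 117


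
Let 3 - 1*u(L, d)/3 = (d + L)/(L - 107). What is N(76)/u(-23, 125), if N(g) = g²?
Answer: 187720/369 ≈ 508.73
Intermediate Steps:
u(L, d) = 9 - 3*(L + d)/(-107 + L) (u(L, d) = 9 - 3*(d + L)/(L - 107) = 9 - 3*(L + d)/(-107 + L))
N(76)/u(-23, 125) = 76²/((3*(-321 - 1*125 + 2*(-23))/(-107 - 23))) = 5776/((3*(-321 - 125 - 46)/(-130))) = 5776/((3*(-1/130)*(-492))) = 5776/(738/65) = 5776*(65/738) = 187720/369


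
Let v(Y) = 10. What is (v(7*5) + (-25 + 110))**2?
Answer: 9025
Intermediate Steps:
(v(7*5) + (-25 + 110))**2 = (10 + (-25 + 110))**2 = (10 + 85)**2 = 95**2 = 9025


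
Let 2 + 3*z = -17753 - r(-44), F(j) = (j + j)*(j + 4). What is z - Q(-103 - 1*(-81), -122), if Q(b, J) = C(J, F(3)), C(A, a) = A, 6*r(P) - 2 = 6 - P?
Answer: -52193/9 ≈ -5799.2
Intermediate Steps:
r(P) = 4/3 - P/6 (r(P) = 1/3 + (6 - P)/6 = 1/3 + (1 - P/6) = 4/3 - P/6)
F(j) = 2*j*(4 + j) (F(j) = (2*j)*(4 + j) = 2*j*(4 + j))
z = -53291/9 (z = -2/3 + (-17753 - (4/3 - 1/6*(-44)))/3 = -2/3 + (-17753 - (4/3 + 22/3))/3 = -2/3 + (-17753 - 1*26/3)/3 = -2/3 + (-17753 - 26/3)/3 = -2/3 + (1/3)*(-53285/3) = -2/3 - 53285/9 = -53291/9 ≈ -5921.2)
Q(b, J) = J
z - Q(-103 - 1*(-81), -122) = -53291/9 - 1*(-122) = -53291/9 + 122 = -52193/9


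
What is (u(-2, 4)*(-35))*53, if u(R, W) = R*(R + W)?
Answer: 7420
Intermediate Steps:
(u(-2, 4)*(-35))*53 = (-2*(-2 + 4)*(-35))*53 = (-2*2*(-35))*53 = -4*(-35)*53 = 140*53 = 7420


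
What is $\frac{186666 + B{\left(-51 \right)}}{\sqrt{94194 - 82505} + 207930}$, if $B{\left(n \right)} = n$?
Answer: $\frac{38802856950}{43234873211} - \frac{186615 \sqrt{11689}}{43234873211} \approx 0.89702$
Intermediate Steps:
$\frac{186666 + B{\left(-51 \right)}}{\sqrt{94194 - 82505} + 207930} = \frac{186666 - 51}{\sqrt{94194 - 82505} + 207930} = \frac{186615}{\sqrt{11689} + 207930} = \frac{186615}{207930 + \sqrt{11689}}$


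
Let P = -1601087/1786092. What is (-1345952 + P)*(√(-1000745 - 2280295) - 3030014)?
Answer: 3642070314486469697/893046 - 2403995700671*I*√465/21263 ≈ 4.0783e+12 - 2.438e+9*I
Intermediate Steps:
P = -1601087/1786092 (P = -1601087*1/1786092 = -1601087/1786092 ≈ -0.89642)
(-1345952 + P)*(√(-1000745 - 2280295) - 3030014) = (-1345952 - 1601087/1786092)*(√(-1000745 - 2280295) - 3030014) = -2403995700671*(√(-3281040) - 3030014)/1786092 = -2403995700671*(84*I*√465 - 3030014)/1786092 = -2403995700671*(-3030014 + 84*I*√465)/1786092 = 3642070314486469697/893046 - 2403995700671*I*√465/21263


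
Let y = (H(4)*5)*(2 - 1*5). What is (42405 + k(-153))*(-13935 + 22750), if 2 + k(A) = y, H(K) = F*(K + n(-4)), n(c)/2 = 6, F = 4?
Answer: 365320045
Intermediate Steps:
n(c) = 12 (n(c) = 2*6 = 12)
H(K) = 48 + 4*K (H(K) = 4*(K + 12) = 4*(12 + K) = 48 + 4*K)
y = -960 (y = ((48 + 4*4)*5)*(2 - 1*5) = ((48 + 16)*5)*(2 - 5) = (64*5)*(-3) = 320*(-3) = -960)
k(A) = -962 (k(A) = -2 - 960 = -962)
(42405 + k(-153))*(-13935 + 22750) = (42405 - 962)*(-13935 + 22750) = 41443*8815 = 365320045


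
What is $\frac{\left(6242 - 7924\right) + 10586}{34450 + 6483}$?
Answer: $\frac{8904}{40933} \approx 0.21753$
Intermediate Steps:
$\frac{\left(6242 - 7924\right) + 10586}{34450 + 6483} = \frac{\left(6242 - 7924\right) + 10586}{40933} = \left(-1682 + 10586\right) \frac{1}{40933} = 8904 \cdot \frac{1}{40933} = \frac{8904}{40933}$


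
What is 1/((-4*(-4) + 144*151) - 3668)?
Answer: 1/18092 ≈ 5.5273e-5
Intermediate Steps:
1/((-4*(-4) + 144*151) - 3668) = 1/((16 + 21744) - 3668) = 1/(21760 - 3668) = 1/18092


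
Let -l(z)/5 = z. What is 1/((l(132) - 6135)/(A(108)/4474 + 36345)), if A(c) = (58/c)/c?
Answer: -948327114989/177297640560 ≈ -5.3488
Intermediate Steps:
A(c) = 58/c**2
l(z) = -5*z
1/((l(132) - 6135)/(A(108)/4474 + 36345)) = 1/((-5*132 - 6135)/((58/108**2)/4474 + 36345)) = 1/((-660 - 6135)/((58*(1/11664))*(1/4474) + 36345)) = 1/(-6795/((29/5832)*(1/4474) + 36345)) = 1/(-6795/(29/26092368 + 36345)) = 1/(-6795/948327114989/26092368) = 1/(-6795*26092368/948327114989) = 1/(-177297640560/948327114989) = -948327114989/177297640560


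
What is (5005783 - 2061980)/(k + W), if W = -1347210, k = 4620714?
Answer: 2943803/3273504 ≈ 0.89928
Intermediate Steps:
(5005783 - 2061980)/(k + W) = (5005783 - 2061980)/(4620714 - 1347210) = 2943803/3273504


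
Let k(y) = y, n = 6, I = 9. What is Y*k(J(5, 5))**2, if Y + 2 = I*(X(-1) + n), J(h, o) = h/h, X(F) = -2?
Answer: 34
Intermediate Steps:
J(h, o) = 1
Y = 34 (Y = -2 + 9*(-2 + 6) = -2 + 9*4 = -2 + 36 = 34)
Y*k(J(5, 5))**2 = 34*1**2 = 34*1 = 34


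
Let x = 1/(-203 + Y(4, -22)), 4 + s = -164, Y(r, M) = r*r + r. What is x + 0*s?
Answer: -1/183 ≈ -0.0054645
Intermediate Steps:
Y(r, M) = r + r² (Y(r, M) = r² + r = r + r²)
s = -168 (s = -4 - 164 = -168)
x = -1/183 (x = 1/(-203 + 4*(1 + 4)) = 1/(-203 + 4*5) = 1/(-203 + 20) = 1/(-183) = -1/183 ≈ -0.0054645)
x + 0*s = -1/183 + 0*(-168) = -1/183 + 0 = -1/183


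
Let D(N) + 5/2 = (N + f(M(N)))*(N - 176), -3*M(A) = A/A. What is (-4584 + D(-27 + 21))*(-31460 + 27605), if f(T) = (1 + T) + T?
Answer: 27410335/2 ≈ 1.3705e+7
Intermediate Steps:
M(A) = -1/3 (M(A) = -A/(3*A) = -1/3*1 = -1/3)
f(T) = 1 + 2*T
D(N) = -5/2 + (-176 + N)*(1/3 + N) (D(N) = -5/2 + (N + (1 + 2*(-1/3)))*(N - 176) = -5/2 + (N + (1 - 2/3))*(-176 + N) = -5/2 + (N + 1/3)*(-176 + N) = -5/2 + (1/3 + N)*(-176 + N) = -5/2 + (-176 + N)*(1/3 + N))
(-4584 + D(-27 + 21))*(-31460 + 27605) = (-4584 + (-367/6 + (-27 + 21)**2 - 527*(-27 + 21)/3))*(-31460 + 27605) = (-4584 + (-367/6 + (-6)**2 - 527/3*(-6)))*(-3855) = (-4584 + (-367/6 + 36 + 1054))*(-3855) = (-4584 + 6173/6)*(-3855) = -21331/6*(-3855) = 27410335/2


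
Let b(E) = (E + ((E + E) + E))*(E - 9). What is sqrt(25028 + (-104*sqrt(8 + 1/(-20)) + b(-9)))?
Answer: 2*sqrt(160475 - 65*sqrt(795))/5 ≈ 159.32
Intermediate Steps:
b(E) = 4*E*(-9 + E) (b(E) = (E + (2*E + E))*(-9 + E) = (E + 3*E)*(-9 + E) = (4*E)*(-9 + E) = 4*E*(-9 + E))
sqrt(25028 + (-104*sqrt(8 + 1/(-20)) + b(-9))) = sqrt(25028 + (-104*sqrt(8 + 1/(-20)) + 4*(-9)*(-9 - 9))) = sqrt(25028 + (-104*sqrt(8 - 1/20) + 4*(-9)*(-18))) = sqrt(25028 + (-52*sqrt(795)/5 + 648)) = sqrt(25028 + (648 - 52*sqrt(795)/5)) = sqrt(25676 - 52*sqrt(795)/5)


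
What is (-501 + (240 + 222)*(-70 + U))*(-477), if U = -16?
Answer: 19191141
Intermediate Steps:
(-501 + (240 + 222)*(-70 + U))*(-477) = (-501 + (240 + 222)*(-70 - 16))*(-477) = (-501 + 462*(-86))*(-477) = (-501 - 39732)*(-477) = -40233*(-477) = 19191141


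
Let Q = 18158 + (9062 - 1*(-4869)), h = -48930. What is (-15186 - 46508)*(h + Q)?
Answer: 1038988654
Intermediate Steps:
Q = 32089 (Q = 18158 + (9062 + 4869) = 18158 + 13931 = 32089)
(-15186 - 46508)*(h + Q) = (-15186 - 46508)*(-48930 + 32089) = -61694*(-16841) = 1038988654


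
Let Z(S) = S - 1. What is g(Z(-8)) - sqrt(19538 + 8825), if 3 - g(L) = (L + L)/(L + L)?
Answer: 2 - sqrt(28363) ≈ -166.41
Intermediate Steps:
Z(S) = -1 + S
g(L) = 2 (g(L) = 3 - (L + L)/(L + L) = 3 - 2*L/(2*L) = 3 - 2*L*1/(2*L) = 3 - 1*1 = 3 - 1 = 2)
g(Z(-8)) - sqrt(19538 + 8825) = 2 - sqrt(19538 + 8825) = 2 - sqrt(28363)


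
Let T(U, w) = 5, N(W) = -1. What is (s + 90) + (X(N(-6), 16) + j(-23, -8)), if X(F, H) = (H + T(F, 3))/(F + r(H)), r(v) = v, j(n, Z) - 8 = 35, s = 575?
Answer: 3547/5 ≈ 709.40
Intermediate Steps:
j(n, Z) = 43 (j(n, Z) = 8 + 35 = 43)
X(F, H) = (5 + H)/(F + H) (X(F, H) = (H + 5)/(F + H) = (5 + H)/(F + H))
(s + 90) + (X(N(-6), 16) + j(-23, -8)) = (575 + 90) + ((5 + 16)/(-1 + 16) + 43) = 665 + (21/15 + 43) = 665 + ((1/15)*21 + 43) = 665 + (7/5 + 43) = 665 + 222/5 = 3547/5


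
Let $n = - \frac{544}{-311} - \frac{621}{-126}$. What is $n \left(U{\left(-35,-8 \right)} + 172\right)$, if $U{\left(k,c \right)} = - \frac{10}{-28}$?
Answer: $\frac{70157975}{60956} \approx 1151.0$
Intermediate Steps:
$n = \frac{29075}{4354}$ ($n = \left(-544\right) \left(- \frac{1}{311}\right) - - \frac{69}{14} = \frac{544}{311} + \frac{69}{14} = \frac{29075}{4354} \approx 6.6778$)
$U{\left(k,c \right)} = \frac{5}{14}$ ($U{\left(k,c \right)} = \left(-10\right) \left(- \frac{1}{28}\right) = \frac{5}{14}$)
$n \left(U{\left(-35,-8 \right)} + 172\right) = \frac{29075 \left(\frac{5}{14} + 172\right)}{4354} = \frac{29075}{4354} \cdot \frac{2413}{14} = \frac{70157975}{60956}$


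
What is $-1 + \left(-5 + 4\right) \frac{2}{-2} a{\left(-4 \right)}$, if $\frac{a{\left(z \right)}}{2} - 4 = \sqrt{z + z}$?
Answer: $7 + 4 i \sqrt{2} \approx 7.0 + 5.6569 i$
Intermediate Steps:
$a{\left(z \right)} = 8 + 2 \sqrt{2} \sqrt{z}$ ($a{\left(z \right)} = 8 + 2 \sqrt{z + z} = 8 + 2 \sqrt{2 z} = 8 + 2 \sqrt{2} \sqrt{z}$)
$-1 + \left(-5 + 4\right) \frac{2}{-2} a{\left(-4 \right)} = -1 + \left(-5 + 4\right) \frac{2}{-2} \left(8 + 2 \sqrt{2} \sqrt{-4}\right) = -1 + - \frac{2 \left(-1\right)}{2} \left(8 + 2 \sqrt{2} \cdot 2 i\right) = -1 + \left(-1\right) \left(-1\right) \left(8 + 4 i \sqrt{2}\right) = -1 + 1 \left(8 + 4 i \sqrt{2}\right) = -1 + \left(8 + 4 i \sqrt{2}\right) = 7 + 4 i \sqrt{2}$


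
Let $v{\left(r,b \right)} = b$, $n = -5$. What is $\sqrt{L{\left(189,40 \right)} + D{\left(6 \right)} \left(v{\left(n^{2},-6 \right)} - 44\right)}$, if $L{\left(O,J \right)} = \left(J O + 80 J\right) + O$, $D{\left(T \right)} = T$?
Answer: $\sqrt{10649} \approx 103.19$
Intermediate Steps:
$L{\left(O,J \right)} = O + 80 J + J O$ ($L{\left(O,J \right)} = \left(80 J + J O\right) + O = O + 80 J + J O$)
$\sqrt{L{\left(189,40 \right)} + D{\left(6 \right)} \left(v{\left(n^{2},-6 \right)} - 44\right)} = \sqrt{\left(189 + 80 \cdot 40 + 40 \cdot 189\right) + 6 \left(-6 - 44\right)} = \sqrt{\left(189 + 3200 + 7560\right) + 6 \left(-50\right)} = \sqrt{10949 - 300} = \sqrt{10649}$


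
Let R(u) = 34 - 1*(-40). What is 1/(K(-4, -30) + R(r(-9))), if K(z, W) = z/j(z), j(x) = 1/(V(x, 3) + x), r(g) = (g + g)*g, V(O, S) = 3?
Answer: 1/78 ≈ 0.012821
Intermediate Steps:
r(g) = 2*g² (r(g) = (2*g)*g = 2*g²)
j(x) = 1/(3 + x)
K(z, W) = z*(3 + z) (K(z, W) = z/(1/(3 + z)) = z*(3 + z))
R(u) = 74 (R(u) = 34 + 40 = 74)
1/(K(-4, -30) + R(r(-9))) = 1/(-4*(3 - 4) + 74) = 1/(-4*(-1) + 74) = 1/(4 + 74) = 1/78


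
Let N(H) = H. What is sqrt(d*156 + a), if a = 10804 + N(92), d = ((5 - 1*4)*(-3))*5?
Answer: 2*sqrt(2139) ≈ 92.499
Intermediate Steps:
d = -15 (d = ((5 - 4)*(-3))*5 = (1*(-3))*5 = -3*5 = -15)
a = 10896 (a = 10804 + 92 = 10896)
sqrt(d*156 + a) = sqrt(-15*156 + 10896) = sqrt(-2340 + 10896) = sqrt(8556) = 2*sqrt(2139)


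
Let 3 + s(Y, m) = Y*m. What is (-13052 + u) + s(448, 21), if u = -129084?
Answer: -132731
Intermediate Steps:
s(Y, m) = -3 + Y*m
(-13052 + u) + s(448, 21) = (-13052 - 129084) + (-3 + 448*21) = -142136 + (-3 + 9408) = -142136 + 9405 = -132731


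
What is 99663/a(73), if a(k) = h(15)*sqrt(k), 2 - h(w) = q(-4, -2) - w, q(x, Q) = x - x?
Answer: 99663*sqrt(73)/1241 ≈ 686.16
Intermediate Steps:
q(x, Q) = 0
h(w) = 2 + w (h(w) = 2 - (0 - w) = 2 - (-1)*w = 2 + w)
a(k) = 17*sqrt(k) (a(k) = (2 + 15)*sqrt(k) = 17*sqrt(k))
99663/a(73) = 99663/((17*sqrt(73))) = 99663*(sqrt(73)/1241) = 99663*sqrt(73)/1241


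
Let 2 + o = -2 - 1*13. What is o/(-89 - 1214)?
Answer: 17/1303 ≈ 0.013047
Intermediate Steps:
o = -17 (o = -2 + (-2 - 1*13) = -2 + (-2 - 13) = -2 - 15 = -17)
o/(-89 - 1214) = -17/(-89 - 1214) = -17/(-1303) = -1/1303*(-17) = 17/1303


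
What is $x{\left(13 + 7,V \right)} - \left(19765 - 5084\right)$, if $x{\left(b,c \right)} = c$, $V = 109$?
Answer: $-14572$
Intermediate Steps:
$x{\left(13 + 7,V \right)} - \left(19765 - 5084\right) = 109 - \left(19765 - 5084\right) = 109 - 14681 = -14572$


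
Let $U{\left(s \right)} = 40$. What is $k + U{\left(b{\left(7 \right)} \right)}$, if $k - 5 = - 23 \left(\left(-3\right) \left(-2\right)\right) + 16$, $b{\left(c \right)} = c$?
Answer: $-77$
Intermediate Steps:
$k = -117$ ($k = 5 + \left(- 23 \left(\left(-3\right) \left(-2\right)\right) + 16\right) = 5 + \left(\left(-23\right) 6 + 16\right) = 5 + \left(-138 + 16\right) = 5 - 122 = -117$)
$k + U{\left(b{\left(7 \right)} \right)} = -117 + 40 = -77$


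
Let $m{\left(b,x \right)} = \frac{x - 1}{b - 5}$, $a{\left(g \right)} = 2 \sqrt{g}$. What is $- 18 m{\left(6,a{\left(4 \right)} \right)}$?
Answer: $-54$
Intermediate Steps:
$m{\left(b,x \right)} = \frac{-1 + x}{-5 + b}$
$- 18 m{\left(6,a{\left(4 \right)} \right)} = - 18 \frac{-1 + 2 \sqrt{4}}{-5 + 6} = - 18 \frac{-1 + 2 \cdot 2}{1} = - 18 \cdot 1 \left(-1 + 4\right) = - 18 \cdot 1 \cdot 3 = \left(-18\right) 3 = -54$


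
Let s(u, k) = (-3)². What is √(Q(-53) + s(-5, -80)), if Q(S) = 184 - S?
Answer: √246 ≈ 15.684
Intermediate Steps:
s(u, k) = 9
√(Q(-53) + s(-5, -80)) = √((184 - 1*(-53)) + 9) = √((184 + 53) + 9) = √(237 + 9) = √246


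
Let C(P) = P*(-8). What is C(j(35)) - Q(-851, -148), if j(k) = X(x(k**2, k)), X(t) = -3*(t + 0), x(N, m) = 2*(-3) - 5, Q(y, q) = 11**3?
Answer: -1595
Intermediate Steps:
Q(y, q) = 1331
x(N, m) = -11 (x(N, m) = -6 - 5 = -11)
X(t) = -3*t
j(k) = 33 (j(k) = -3*(-11) = 33)
C(P) = -8*P
C(j(35)) - Q(-851, -148) = -8*33 - 1*1331 = -264 - 1331 = -1595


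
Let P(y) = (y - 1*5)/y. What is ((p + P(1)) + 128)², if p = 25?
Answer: 22201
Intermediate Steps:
P(y) = (-5 + y)/y (P(y) = (y - 5)/y = (-5 + y)/y)
((p + P(1)) + 128)² = ((25 + (-5 + 1)/1) + 128)² = ((25 + 1*(-4)) + 128)² = ((25 - 4) + 128)² = (21 + 128)² = 149² = 22201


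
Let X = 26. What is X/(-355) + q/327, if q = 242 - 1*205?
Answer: 4633/116085 ≈ 0.039910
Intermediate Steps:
q = 37 (q = 242 - 205 = 37)
X/(-355) + q/327 = 26/(-355) + 37/327 = 26*(-1/355) + 37*(1/327) = -26/355 + 37/327 = 4633/116085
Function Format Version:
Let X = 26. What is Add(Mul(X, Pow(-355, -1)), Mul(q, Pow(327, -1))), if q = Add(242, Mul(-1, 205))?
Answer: Rational(4633, 116085) ≈ 0.039910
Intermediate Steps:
q = 37 (q = Add(242, -205) = 37)
Add(Mul(X, Pow(-355, -1)), Mul(q, Pow(327, -1))) = Add(Mul(26, Pow(-355, -1)), Mul(37, Pow(327, -1))) = Add(Mul(26, Rational(-1, 355)), Mul(37, Rational(1, 327))) = Add(Rational(-26, 355), Rational(37, 327)) = Rational(4633, 116085)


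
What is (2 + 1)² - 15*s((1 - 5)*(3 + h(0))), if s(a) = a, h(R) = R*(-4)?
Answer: 189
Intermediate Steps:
h(R) = -4*R
(2 + 1)² - 15*s((1 - 5)*(3 + h(0))) = (2 + 1)² - 15*(1 - 5)*(3 - 4*0) = 3² - (-60)*(3 + 0) = 9 - (-60)*3 = 9 - 15*(-12) = 9 + 180 = 189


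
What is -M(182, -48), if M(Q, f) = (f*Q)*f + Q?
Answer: -419510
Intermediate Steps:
M(Q, f) = Q + Q*f² (M(Q, f) = (Q*f)*f + Q = Q*f² + Q = Q + Q*f²)
-M(182, -48) = -182*(1 + (-48)²) = -182*(1 + 2304) = -182*2305 = -1*419510 = -419510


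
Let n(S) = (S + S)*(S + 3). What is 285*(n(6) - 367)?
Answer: -73815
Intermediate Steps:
n(S) = 2*S*(3 + S) (n(S) = (2*S)*(3 + S) = 2*S*(3 + S))
285*(n(6) - 367) = 285*(2*6*(3 + 6) - 367) = 285*(2*6*9 - 367) = 285*(108 - 367) = 285*(-259) = -73815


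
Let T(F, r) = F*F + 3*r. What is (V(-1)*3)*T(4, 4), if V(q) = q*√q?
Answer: -84*I ≈ -84.0*I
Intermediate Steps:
V(q) = q^(3/2)
T(F, r) = F² + 3*r
(V(-1)*3)*T(4, 4) = ((-1)^(3/2)*3)*(4² + 3*4) = (-I*3)*(16 + 12) = -3*I*28 = -84*I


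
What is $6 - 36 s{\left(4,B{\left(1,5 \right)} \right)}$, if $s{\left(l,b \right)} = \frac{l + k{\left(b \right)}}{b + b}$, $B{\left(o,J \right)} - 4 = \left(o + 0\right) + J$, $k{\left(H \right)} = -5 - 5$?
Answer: $\frac{84}{5} \approx 16.8$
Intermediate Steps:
$k{\left(H \right)} = -10$
$B{\left(o,J \right)} = 4 + J + o$ ($B{\left(o,J \right)} = 4 + \left(\left(o + 0\right) + J\right) = 4 + \left(o + J\right) = 4 + \left(J + o\right) = 4 + J + o$)
$s{\left(l,b \right)} = \frac{-10 + l}{2 b}$ ($s{\left(l,b \right)} = \frac{l - 10}{b + b} = \frac{-10 + l}{2 b}$)
$6 - 36 s{\left(4,B{\left(1,5 \right)} \right)} = 6 - 36 \frac{-10 + 4}{2 \left(4 + 5 + 1\right)} = 6 - 36 \cdot \frac{1}{2} \cdot \frac{1}{10} \left(-6\right) = 6 - - \frac{54}{5} = 6 + \frac{54}{5} = \frac{84}{5}$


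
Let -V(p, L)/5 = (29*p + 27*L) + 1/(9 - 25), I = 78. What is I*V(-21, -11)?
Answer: 2826915/8 ≈ 3.5336e+5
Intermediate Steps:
V(p, L) = 5/16 - 145*p - 135*L (V(p, L) = -5*((29*p + 27*L) + 1/(9 - 25)) = -5*((27*L + 29*p) + 1/(-16)) = -5*((27*L + 29*p) - 1/16) = -5*(-1/16 + 27*L + 29*p) = 5/16 - 145*p - 135*L)
I*V(-21, -11) = 78*(5/16 - 145*(-21) - 135*(-11)) = 78*(5/16 + 3045 + 1485) = 78*(72485/16) = 2826915/8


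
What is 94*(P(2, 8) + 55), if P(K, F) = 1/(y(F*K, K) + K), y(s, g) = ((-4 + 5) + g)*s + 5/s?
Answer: 4163354/805 ≈ 5171.9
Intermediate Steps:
y(s, g) = 5/s + s*(1 + g) (y(s, g) = (1 + g)*s + 5/s = s*(1 + g) + 5/s = 5/s + s*(1 + g))
P(K, F) = 1/(K + F*K + F*K² + 5/(F*K)) (P(K, F) = 1/((F*K + 5/((F*K)) + K*(F*K)) + K) = 1/((F*K + 5*(1/(F*K)) + F*K²) + K) = 1/((F*K + 5/(F*K) + F*K²) + K) = 1/((F*K + F*K² + 5/(F*K)) + K) = 1/(K + F*K + F*K² + 5/(F*K)))
94*(P(2, 8) + 55) = 94*(8*2/(5 + 8*2² + 8²*2²*(1 + 2)) + 55) = 94*(8*2/(5 + 8*4 + 64*4*3) + 55) = 94*(8*2/(5 + 32 + 768) + 55) = 94*(8*2/805 + 55) = 94*(8*2*(1/805) + 55) = 94*(16/805 + 55) = 94*(44291/805) = 4163354/805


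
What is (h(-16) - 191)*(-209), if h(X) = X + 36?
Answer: 35739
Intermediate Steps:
h(X) = 36 + X
(h(-16) - 191)*(-209) = ((36 - 16) - 191)*(-209) = (20 - 191)*(-209) = -171*(-209) = 35739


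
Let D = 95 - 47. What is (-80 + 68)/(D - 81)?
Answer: 4/11 ≈ 0.36364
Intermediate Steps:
D = 48
(-80 + 68)/(D - 81) = (-80 + 68)/(48 - 81) = -12/(-33) = -12*(-1/33) = 4/11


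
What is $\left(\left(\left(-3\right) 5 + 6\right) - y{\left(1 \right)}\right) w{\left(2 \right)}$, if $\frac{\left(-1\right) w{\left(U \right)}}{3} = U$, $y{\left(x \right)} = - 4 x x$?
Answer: $30$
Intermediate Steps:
$y{\left(x \right)} = - 4 x^{2}$
$w{\left(U \right)} = - 3 U$
$\left(\left(\left(-3\right) 5 + 6\right) - y{\left(1 \right)}\right) w{\left(2 \right)} = \left(\left(\left(-3\right) 5 + 6\right) - - 4 \cdot 1^{2}\right) \left(\left(-3\right) 2\right) = \left(\left(-15 + 6\right) - \left(-4\right) 1\right) \left(-6\right) = \left(-9 - -4\right) \left(-6\right) = \left(-9 + 4\right) \left(-6\right) = \left(-5\right) \left(-6\right) = 30$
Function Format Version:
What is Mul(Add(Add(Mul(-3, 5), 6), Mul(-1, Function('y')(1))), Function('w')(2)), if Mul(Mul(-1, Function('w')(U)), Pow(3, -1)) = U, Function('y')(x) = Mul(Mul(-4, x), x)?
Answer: 30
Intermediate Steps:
Function('y')(x) = Mul(-4, Pow(x, 2))
Function('w')(U) = Mul(-3, U)
Mul(Add(Add(Mul(-3, 5), 6), Mul(-1, Function('y')(1))), Function('w')(2)) = Mul(Add(Add(Mul(-3, 5), 6), Mul(-1, Mul(-4, Pow(1, 2)))), Mul(-3, 2)) = Mul(Add(Add(-15, 6), Mul(-1, Mul(-4, 1))), -6) = Mul(Add(-9, Mul(-1, -4)), -6) = Mul(Add(-9, 4), -6) = Mul(-5, -6) = 30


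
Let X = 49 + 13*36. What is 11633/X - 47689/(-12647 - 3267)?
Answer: 209782775/8227538 ≈ 25.498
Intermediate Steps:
X = 517 (X = 49 + 468 = 517)
11633/X - 47689/(-12647 - 3267) = 11633/517 - 47689/(-12647 - 3267) = 11633*(1/517) - 47689/(-15914) = 11633/517 - 47689*(-1/15914) = 11633/517 + 47689/15914 = 209782775/8227538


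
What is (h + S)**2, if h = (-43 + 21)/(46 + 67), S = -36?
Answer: 16728100/12769 ≈ 1310.1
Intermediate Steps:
h = -22/113 ≈ -0.19469
(h + S)**2 = (-22/113 - 36)**2 = (-4090/113)**2 = 16728100/12769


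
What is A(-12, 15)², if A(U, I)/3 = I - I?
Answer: 0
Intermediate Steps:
A(U, I) = 0 (A(U, I) = 3*(I - I) = 3*0 = 0)
A(-12, 15)² = 0² = 0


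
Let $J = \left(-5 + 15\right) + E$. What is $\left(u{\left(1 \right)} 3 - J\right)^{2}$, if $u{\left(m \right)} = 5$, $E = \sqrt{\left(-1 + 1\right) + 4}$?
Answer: $9$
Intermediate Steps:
$E = 2$ ($E = \sqrt{0 + 4} = \sqrt{4} = 2$)
$J = 12$ ($J = \left(-5 + 15\right) + 2 = 10 + 2 = 12$)
$\left(u{\left(1 \right)} 3 - J\right)^{2} = \left(5 \cdot 3 - 12\right)^{2} = \left(15 - 12\right)^{2} = 3^{2} = 9$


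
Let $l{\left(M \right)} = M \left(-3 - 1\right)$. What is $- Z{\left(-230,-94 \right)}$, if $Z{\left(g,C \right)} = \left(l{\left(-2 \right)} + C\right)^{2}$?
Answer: $-7396$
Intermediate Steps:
$l{\left(M \right)} = - 4 M$ ($l{\left(M \right)} = M \left(-4\right) = - 4 M$)
$Z{\left(g,C \right)} = \left(8 + C\right)^{2}$ ($Z{\left(g,C \right)} = \left(\left(-4\right) \left(-2\right) + C\right)^{2} = \left(8 + C\right)^{2}$)
$- Z{\left(-230,-94 \right)} = - \left(8 - 94\right)^{2} = - \left(-86\right)^{2} = \left(-1\right) 7396 = -7396$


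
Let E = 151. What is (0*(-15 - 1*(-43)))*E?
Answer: 0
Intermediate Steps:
(0*(-15 - 1*(-43)))*E = (0*(-15 - 1*(-43)))*151 = (0*(-15 + 43))*151 = (0*28)*151 = 0*151 = 0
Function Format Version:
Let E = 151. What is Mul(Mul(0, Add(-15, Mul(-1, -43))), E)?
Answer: 0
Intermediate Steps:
Mul(Mul(0, Add(-15, Mul(-1, -43))), E) = Mul(Mul(0, Add(-15, Mul(-1, -43))), 151) = Mul(Mul(0, Add(-15, 43)), 151) = Mul(Mul(0, 28), 151) = Mul(0, 151) = 0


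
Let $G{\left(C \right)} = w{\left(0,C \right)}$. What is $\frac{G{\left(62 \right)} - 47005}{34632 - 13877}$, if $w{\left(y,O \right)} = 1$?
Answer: $- \frac{47004}{20755} \approx -2.2647$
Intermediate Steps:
$G{\left(C \right)} = 1$
$\frac{G{\left(62 \right)} - 47005}{34632 - 13877} = \frac{1 - 47005}{34632 - 13877} = - \frac{47004}{20755}$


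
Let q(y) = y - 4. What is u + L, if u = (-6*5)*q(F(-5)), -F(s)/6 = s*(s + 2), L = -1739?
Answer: 1081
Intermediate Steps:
F(s) = -6*s*(2 + s) (F(s) = -6*s*(s + 2) = -6*s*(2 + s))
q(y) = -4 + y
u = 2820 (u = (-6*5)*(-4 - 6*(-5)*(2 - 5)) = -30*(-4 - 6*(-5)*(-3)) = -30*(-4 - 90) = -30*(-94) = 2820)
u + L = 2820 - 1739 = 1081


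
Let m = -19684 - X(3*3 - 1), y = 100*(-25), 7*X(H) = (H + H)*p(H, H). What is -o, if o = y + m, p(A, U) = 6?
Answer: 155384/7 ≈ 22198.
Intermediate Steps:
X(H) = 12*H/7 (X(H) = ((H + H)*6)/7 = ((2*H)*6)/7 = (12*H)/7 = 12*H/7)
y = -2500
m = -137884/7 (m = -19684 - 12*(3*3 - 1)/7 = -19684 - 12*(9 - 1)/7 = -19684 - 12*8/7 = -19684 - 1*96/7 = -19684 - 96/7 = -137884/7 ≈ -19698.)
o = -155384/7 (o = -2500 - 137884/7 = -155384/7 ≈ -22198.)
-o = -1*(-155384/7) = 155384/7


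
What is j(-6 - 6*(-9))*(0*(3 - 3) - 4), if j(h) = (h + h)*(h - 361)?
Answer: 120192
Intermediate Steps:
j(h) = 2*h*(-361 + h) (j(h) = (2*h)*(-361 + h) = 2*h*(-361 + h))
j(-6 - 6*(-9))*(0*(3 - 3) - 4) = (2*(-6 - 6*(-9))*(-361 + (-6 - 6*(-9))))*(0*(3 - 3) - 4) = (2*(-6 + 54)*(-361 + (-6 + 54)))*(0*0 - 4) = (2*48*(-361 + 48))*(0 - 4) = (2*48*(-313))*(-4) = -30048*(-4) = 120192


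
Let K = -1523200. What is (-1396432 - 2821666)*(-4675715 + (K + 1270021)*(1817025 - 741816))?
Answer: 1148271791852950348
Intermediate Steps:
(-1396432 - 2821666)*(-4675715 + (K + 1270021)*(1817025 - 741816)) = (-1396432 - 2821666)*(-4675715 + (-1523200 + 1270021)*(1817025 - 741816)) = -4218098*(-4675715 - 253179*1075209) = -4218098*(-4675715 - 272220339411) = -4218098*(-272225015126) = 1148271791852950348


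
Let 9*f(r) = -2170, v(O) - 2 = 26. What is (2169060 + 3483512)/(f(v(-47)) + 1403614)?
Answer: 12718287/3157589 ≈ 4.0278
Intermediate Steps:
v(O) = 28 (v(O) = 2 + 26 = 28)
f(r) = -2170/9 (f(r) = (⅑)*(-2170) = -2170/9)
(2169060 + 3483512)/(f(v(-47)) + 1403614) = (2169060 + 3483512)/(-2170/9 + 1403614) = 5652572/(12630356/9) = 5652572*(9/12630356) = 12718287/3157589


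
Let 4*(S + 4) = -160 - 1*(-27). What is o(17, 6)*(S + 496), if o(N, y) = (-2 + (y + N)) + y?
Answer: 49545/4 ≈ 12386.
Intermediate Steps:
o(N, y) = -2 + N + 2*y (o(N, y) = (-2 + (N + y)) + y = (-2 + N + y) + y = -2 + N + 2*y)
S = -149/4 (S = -4 + (-160 - 1*(-27))/4 = -4 + (-160 + 27)/4 = -4 + (1/4)*(-133) = -4 - 133/4 = -149/4 ≈ -37.250)
o(17, 6)*(S + 496) = (-2 + 17 + 2*6)*(-149/4 + 496) = (-2 + 17 + 12)*(1835/4) = 27*(1835/4) = 49545/4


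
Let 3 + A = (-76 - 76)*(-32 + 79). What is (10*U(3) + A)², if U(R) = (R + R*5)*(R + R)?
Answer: 36808489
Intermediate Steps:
U(R) = 12*R² (U(R) = (R + 5*R)*(2*R) = (6*R)*(2*R) = 12*R²)
A = -7147 (A = -3 + (-76 - 76)*(-32 + 79) = -3 - 152*47 = -3 - 7144 = -7147)
(10*U(3) + A)² = (10*(12*3²) - 7147)² = (10*(12*9) - 7147)² = (10*108 - 7147)² = (1080 - 7147)² = (-6067)² = 36808489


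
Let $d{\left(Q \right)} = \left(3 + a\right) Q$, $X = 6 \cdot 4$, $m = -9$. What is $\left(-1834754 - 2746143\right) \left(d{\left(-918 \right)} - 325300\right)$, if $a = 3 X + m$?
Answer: $1767713181536$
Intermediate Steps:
$X = 24$
$a = 63$ ($a = 3 \cdot 24 - 9 = 72 - 9 = 63$)
$d{\left(Q \right)} = 66 Q$ ($d{\left(Q \right)} = \left(3 + 63\right) Q = 66 Q$)
$\left(-1834754 - 2746143\right) \left(d{\left(-918 \right)} - 325300\right) = \left(-1834754 - 2746143\right) \left(66 \left(-918\right) - 325300\right) = - 4580897 \left(-60588 - 325300\right) = \left(-4580897\right) \left(-385888\right) = 1767713181536$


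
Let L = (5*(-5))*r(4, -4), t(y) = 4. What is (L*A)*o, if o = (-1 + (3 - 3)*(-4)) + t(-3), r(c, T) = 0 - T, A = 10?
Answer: -3000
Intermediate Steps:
r(c, T) = -T
L = -100 (L = (5*(-5))*(-1*(-4)) = -25*4 = -100)
o = 3 (o = (-1 + (3 - 3)*(-4)) + 4 = (-1 + 0*(-4)) + 4 = (-1 + 0) + 4 = -1 + 4 = 3)
(L*A)*o = -100*10*3 = -1000*3 = -3000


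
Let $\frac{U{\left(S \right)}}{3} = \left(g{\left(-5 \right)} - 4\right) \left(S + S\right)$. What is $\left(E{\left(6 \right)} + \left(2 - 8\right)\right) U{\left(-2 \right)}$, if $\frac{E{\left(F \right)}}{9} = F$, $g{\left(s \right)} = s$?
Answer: $5184$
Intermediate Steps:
$E{\left(F \right)} = 9 F$
$U{\left(S \right)} = - 54 S$ ($U{\left(S \right)} = 3 \left(-5 - 4\right) \left(S + S\right) = 3 \left(- 9 \cdot 2 S\right) = 3 \left(- 18 S\right) = - 54 S$)
$\left(E{\left(6 \right)} + \left(2 - 8\right)\right) U{\left(-2 \right)} = \left(9 \cdot 6 + \left(2 - 8\right)\right) \left(\left(-54\right) \left(-2\right)\right) = \left(54 + \left(2 - 8\right)\right) 108 = \left(54 - 6\right) 108 = 48 \cdot 108 = 5184$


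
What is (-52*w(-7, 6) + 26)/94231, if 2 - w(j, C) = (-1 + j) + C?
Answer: -182/94231 ≈ -0.0019314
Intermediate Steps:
w(j, C) = 3 - C - j (w(j, C) = 2 - ((-1 + j) + C) = 2 - (-1 + C + j) = 2 + (1 - C - j) = 3 - C - j)
(-52*w(-7, 6) + 26)/94231 = (-52*(3 - 1*6 - 1*(-7)) + 26)/94231 = (-52*(3 - 6 + 7) + 26)*(1/94231) = (-52*4 + 26)*(1/94231) = (-208 + 26)*(1/94231) = -182*1/94231 = -182/94231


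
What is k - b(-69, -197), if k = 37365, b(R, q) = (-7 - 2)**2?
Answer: 37284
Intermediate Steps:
b(R, q) = 81 (b(R, q) = (-9)**2 = 81)
k - b(-69, -197) = 37365 - 1*81 = 37365 - 81 = 37284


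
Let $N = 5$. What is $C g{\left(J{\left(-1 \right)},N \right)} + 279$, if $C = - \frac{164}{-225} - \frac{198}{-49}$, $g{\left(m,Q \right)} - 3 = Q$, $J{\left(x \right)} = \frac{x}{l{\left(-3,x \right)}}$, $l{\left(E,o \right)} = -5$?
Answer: $\frac{3496663}{11025} \approx 317.16$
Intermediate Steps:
$J{\left(x \right)} = - \frac{x}{5}$ ($J{\left(x \right)} = \frac{x}{-5} = x \left(- \frac{1}{5}\right) = - \frac{x}{5}$)
$g{\left(m,Q \right)} = 3 + Q$
$C = \frac{52586}{11025}$ ($C = \left(-164\right) \left(- \frac{1}{225}\right) - - \frac{198}{49} = \frac{164}{225} + \frac{198}{49} = \frac{52586}{11025} \approx 4.7697$)
$C g{\left(J{\left(-1 \right)},N \right)} + 279 = \frac{52586 \left(3 + 5\right)}{11025} + 279 = \frac{52586}{11025} \cdot 8 + 279 = \frac{420688}{11025} + 279 = \frac{3496663}{11025}$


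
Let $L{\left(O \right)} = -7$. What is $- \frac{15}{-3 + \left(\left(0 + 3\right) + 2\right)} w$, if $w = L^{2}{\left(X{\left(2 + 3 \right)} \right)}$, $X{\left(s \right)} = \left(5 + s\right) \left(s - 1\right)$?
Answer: $- \frac{735}{2} \approx -367.5$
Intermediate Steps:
$X{\left(s \right)} = \left(-1 + s\right) \left(5 + s\right)$ ($X{\left(s \right)} = \left(5 + s\right) \left(-1 + s\right) = \left(-1 + s\right) \left(5 + s\right)$)
$w = 49$ ($w = \left(-7\right)^{2} = 49$)
$- \frac{15}{-3 + \left(\left(0 + 3\right) + 2\right)} w = - \frac{15}{-3 + \left(\left(0 + 3\right) + 2\right)} 49 = - \frac{15}{-3 + \left(3 + 2\right)} 49 = - \frac{15}{-3 + 5} \cdot 49 = - \frac{15}{2} \cdot 49 = \left(-15\right) \frac{1}{2} \cdot 49 = \left(- \frac{15}{2}\right) 49 = - \frac{735}{2}$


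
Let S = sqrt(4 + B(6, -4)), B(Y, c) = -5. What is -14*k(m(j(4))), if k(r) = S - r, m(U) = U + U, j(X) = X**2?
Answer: 448 - 14*I ≈ 448.0 - 14.0*I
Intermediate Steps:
S = I (S = sqrt(4 - 5) = sqrt(-1) = I ≈ 1.0*I)
m(U) = 2*U
k(r) = I - r
-14*k(m(j(4))) = -14*(I - 2*4**2) = -14*(I - 2*16) = -14*(I - 1*32) = -14*(I - 32) = -14*(-32 + I) = 448 - 14*I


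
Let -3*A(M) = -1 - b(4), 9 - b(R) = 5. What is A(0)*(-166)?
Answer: -830/3 ≈ -276.67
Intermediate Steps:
b(R) = 4 (b(R) = 9 - 1*5 = 9 - 5 = 4)
A(M) = 5/3 (A(M) = -(-1 - 1*4)/3 = -(-1 - 4)/3 = -⅓*(-5) = 5/3)
A(0)*(-166) = (5/3)*(-166) = -830/3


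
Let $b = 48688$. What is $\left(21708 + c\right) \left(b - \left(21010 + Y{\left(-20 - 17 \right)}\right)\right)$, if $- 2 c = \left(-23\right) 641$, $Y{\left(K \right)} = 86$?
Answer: $802361564$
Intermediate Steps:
$c = \frac{14743}{2}$ ($c = - \frac{\left(-23\right) 641}{2} = \left(- \frac{1}{2}\right) \left(-14743\right) = \frac{14743}{2} \approx 7371.5$)
$\left(21708 + c\right) \left(b - \left(21010 + Y{\left(-20 - 17 \right)}\right)\right) = \left(21708 + \frac{14743}{2}\right) \left(48688 - 21096\right) = \frac{58159 \left(48688 - 21096\right)}{2} = \frac{58159}{2} \cdot 27592 = 802361564$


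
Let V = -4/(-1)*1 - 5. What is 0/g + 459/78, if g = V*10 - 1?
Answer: 153/26 ≈ 5.8846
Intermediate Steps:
V = -1 (V = -4*(-1)*1 - 5 = 4*1 - 5 = 4 - 5 = -1)
g = -11 (g = -1*10 - 1 = -10 - 1 = -11)
0/g + 459/78 = 0/(-11) + 459/78 = 0*(-1/11) + 459*(1/78) = 0 + 153/26 = 153/26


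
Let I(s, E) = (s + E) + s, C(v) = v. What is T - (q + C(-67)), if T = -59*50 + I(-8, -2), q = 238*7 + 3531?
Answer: -8098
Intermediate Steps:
I(s, E) = E + 2*s (I(s, E) = (E + s) + s = E + 2*s)
q = 5197 (q = 1666 + 3531 = 5197)
T = -2968 (T = -59*50 + (-2 + 2*(-8)) = -2950 + (-2 - 16) = -2950 - 18 = -2968)
T - (q + C(-67)) = -2968 - (5197 - 67) = -2968 - 1*5130 = -2968 - 5130 = -8098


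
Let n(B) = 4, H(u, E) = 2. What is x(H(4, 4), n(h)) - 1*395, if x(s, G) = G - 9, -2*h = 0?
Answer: -400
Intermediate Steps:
h = 0 (h = -½*0 = 0)
x(s, G) = -9 + G
x(H(4, 4), n(h)) - 1*395 = (-9 + 4) - 1*395 = -5 - 395 = -400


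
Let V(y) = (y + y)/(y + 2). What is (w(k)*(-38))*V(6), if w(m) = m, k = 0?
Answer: 0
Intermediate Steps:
V(y) = 2*y/(2 + y) (V(y) = (2*y)/(2 + y) = 2*y/(2 + y))
(w(k)*(-38))*V(6) = (0*(-38))*(2*6/(2 + 6)) = 0*(2*6/8) = 0*(2*6*(1/8)) = 0*(3/2) = 0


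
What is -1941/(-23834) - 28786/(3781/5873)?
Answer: -4029372943531/90116354 ≈ -44713.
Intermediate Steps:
-1941/(-23834) - 28786/(3781/5873) = -1941*(-1/23834) - 28786/(3781*(1/5873)) = 1941/23834 - 28786/3781/5873 = 1941/23834 - 28786*5873/3781 = 1941/23834 - 169060178/3781 = -4029372943531/90116354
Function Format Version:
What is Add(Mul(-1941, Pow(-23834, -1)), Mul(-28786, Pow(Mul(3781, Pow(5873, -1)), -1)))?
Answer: Rational(-4029372943531, 90116354) ≈ -44713.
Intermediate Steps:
Add(Mul(-1941, Pow(-23834, -1)), Mul(-28786, Pow(Mul(3781, Pow(5873, -1)), -1))) = Add(Mul(-1941, Rational(-1, 23834)), Mul(-28786, Pow(Mul(3781, Rational(1, 5873)), -1))) = Add(Rational(1941, 23834), Mul(-28786, Pow(Rational(3781, 5873), -1))) = Add(Rational(1941, 23834), Mul(-28786, Rational(5873, 3781))) = Add(Rational(1941, 23834), Rational(-169060178, 3781)) = Rational(-4029372943531, 90116354)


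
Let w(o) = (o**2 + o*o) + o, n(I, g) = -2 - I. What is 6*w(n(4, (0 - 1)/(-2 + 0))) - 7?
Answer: 389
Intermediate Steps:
w(o) = o + 2*o**2 (w(o) = (o**2 + o**2) + o = 2*o**2 + o = o + 2*o**2)
6*w(n(4, (0 - 1)/(-2 + 0))) - 7 = 6*((-2 - 1*4)*(1 + 2*(-2 - 1*4))) - 7 = 6*((-2 - 4)*(1 + 2*(-2 - 4))) - 7 = 6*(-6*(1 + 2*(-6))) - 7 = 6*(-6*(1 - 12)) - 7 = 6*(-6*(-11)) - 7 = 6*66 - 7 = 396 - 7 = 389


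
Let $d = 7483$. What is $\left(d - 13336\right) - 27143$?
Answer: $-32996$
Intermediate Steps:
$\left(d - 13336\right) - 27143 = \left(7483 - 13336\right) - 27143 = -5853 - 27143 = -32996$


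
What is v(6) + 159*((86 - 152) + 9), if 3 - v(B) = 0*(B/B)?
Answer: -9060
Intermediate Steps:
v(B) = 3 (v(B) = 3 - 0*B/B = 3 - 0 = 3 - 1*0 = 3 + 0 = 3)
v(6) + 159*((86 - 152) + 9) = 3 + 159*((86 - 152) + 9) = 3 + 159*(-66 + 9) = 3 + 159*(-57) = 3 - 9063 = -9060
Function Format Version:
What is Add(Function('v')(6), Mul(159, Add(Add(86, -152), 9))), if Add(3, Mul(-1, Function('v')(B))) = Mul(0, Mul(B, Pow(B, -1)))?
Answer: -9060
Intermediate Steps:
Function('v')(B) = 3 (Function('v')(B) = Add(3, Mul(-1, Mul(0, Mul(B, Pow(B, -1))))) = Add(3, Mul(-1, Mul(0, 1))) = Add(3, Mul(-1, 0)) = Add(3, 0) = 3)
Add(Function('v')(6), Mul(159, Add(Add(86, -152), 9))) = Add(3, Mul(159, Add(Add(86, -152), 9))) = Add(3, Mul(159, Add(-66, 9))) = Add(3, Mul(159, -57)) = Add(3, -9063) = -9060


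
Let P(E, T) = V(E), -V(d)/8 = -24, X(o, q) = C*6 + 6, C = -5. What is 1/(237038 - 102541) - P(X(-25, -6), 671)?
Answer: -25823423/134497 ≈ -192.00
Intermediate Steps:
X(o, q) = -24 (X(o, q) = -5*6 + 6 = -30 + 6 = -24)
V(d) = 192 (V(d) = -8*(-24) = 192)
P(E, T) = 192
1/(237038 - 102541) - P(X(-25, -6), 671) = 1/(237038 - 102541) - 1*192 = 1/134497 - 192 = -25823423/134497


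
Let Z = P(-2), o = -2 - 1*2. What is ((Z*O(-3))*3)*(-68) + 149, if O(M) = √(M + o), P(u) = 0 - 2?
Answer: 149 + 408*I*√7 ≈ 149.0 + 1079.5*I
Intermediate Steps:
P(u) = -2
o = -4 (o = -2 - 2 = -4)
O(M) = √(-4 + M) (O(M) = √(M - 4) = √(-4 + M))
Z = -2
((Z*O(-3))*3)*(-68) + 149 = (-2*√(-4 - 3)*3)*(-68) + 149 = (-2*I*√7*3)*(-68) + 149 = -6*I*√7*(-68) + 149 = 408*I*√7 + 149 = 149 + 408*I*√7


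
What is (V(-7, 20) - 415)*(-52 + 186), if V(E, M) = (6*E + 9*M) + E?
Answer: -38056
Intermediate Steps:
V(E, M) = 7*E + 9*M
(V(-7, 20) - 415)*(-52 + 186) = ((7*(-7) + 9*20) - 415)*(-52 + 186) = ((-49 + 180) - 415)*134 = (131 - 415)*134 = -284*134 = -38056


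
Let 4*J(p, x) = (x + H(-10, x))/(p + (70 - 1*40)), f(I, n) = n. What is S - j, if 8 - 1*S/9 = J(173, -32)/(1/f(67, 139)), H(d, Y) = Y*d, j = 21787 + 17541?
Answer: -8059040/203 ≈ -39700.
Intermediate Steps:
j = 39328
J(p, x) = -9*x/(4*(30 + p)) (J(p, x) = ((x + x*(-10))/(p + (70 - 1*40)))/4 = ((x - 10*x)/(p + (70 - 40)))/4 = ((-9*x)/(p + 30))/4 = ((-9*x)/(30 + p))/4 = (-9*x/(30 + p))/4 = -9*x/(4*(30 + p)))
S = -75456/203 (S = 72 - 9*(-9*(-32)/(120 + 4*173))/(1/139) = 72 - 9*(-9*(-32)/(120 + 692))/1/139 = 72 - 9*(-9*(-32)/812)*139 = 72 - 9*(-9*(-32)*1/812)*139 = 72 - 648*139/203 = 72 - 9*10008/203 = 72 - 90072/203 = -75456/203 ≈ -371.70)
S - j = -75456/203 - 1*39328 = -75456/203 - 39328 = -8059040/203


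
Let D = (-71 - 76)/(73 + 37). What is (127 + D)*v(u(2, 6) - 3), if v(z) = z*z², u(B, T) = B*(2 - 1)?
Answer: -13823/110 ≈ -125.66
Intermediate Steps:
u(B, T) = B (u(B, T) = B*1 = B)
v(z) = z³
D = -147/110 ≈ -1.3364
(127 + D)*v(u(2, 6) - 3) = (127 - 147/110)*(2 - 3)³ = (13823/110)*(-1)³ = (13823/110)*(-1) = -13823/110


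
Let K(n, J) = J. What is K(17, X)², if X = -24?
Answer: 576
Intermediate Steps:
K(17, X)² = (-24)² = 576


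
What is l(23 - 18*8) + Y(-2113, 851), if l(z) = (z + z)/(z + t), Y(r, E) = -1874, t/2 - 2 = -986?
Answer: -3914544/2089 ≈ -1873.9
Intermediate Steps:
t = -1968 (t = 4 + 2*(-986) = 4 - 1972 = -1968)
l(z) = 2*z/(-1968 + z) (l(z) = (z + z)/(z - 1968) = (2*z)/(-1968 + z) = 2*z/(-1968 + z))
l(23 - 18*8) + Y(-2113, 851) = 2*(23 - 18*8)/(-1968 + (23 - 18*8)) - 1874 = 2*(23 - 144)/(-1968 + (23 - 144)) - 1874 = 2*(-121)/(-1968 - 121) - 1874 = 2*(-121)/(-2089) - 1874 = 2*(-121)*(-1/2089) - 1874 = 242/2089 - 1874 = -3914544/2089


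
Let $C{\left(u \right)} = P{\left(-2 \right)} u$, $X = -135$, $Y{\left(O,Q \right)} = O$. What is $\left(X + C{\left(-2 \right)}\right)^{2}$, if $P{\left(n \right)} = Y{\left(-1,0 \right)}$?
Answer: $17689$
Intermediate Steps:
$P{\left(n \right)} = -1$
$C{\left(u \right)} = - u$
$\left(X + C{\left(-2 \right)}\right)^{2} = \left(-135 - -2\right)^{2} = \left(-135 + 2\right)^{2} = \left(-133\right)^{2} = 17689$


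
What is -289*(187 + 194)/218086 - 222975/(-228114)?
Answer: 28394108/60082693 ≈ 0.47258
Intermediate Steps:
-289*(187 + 194)/218086 - 222975/(-228114) = -289*381*(1/218086) - 222975*(-1/228114) = -110109*1/218086 + 24775/25346 = -110109/218086 + 24775/25346 = 28394108/60082693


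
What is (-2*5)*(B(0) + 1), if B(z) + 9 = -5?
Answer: 130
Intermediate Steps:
B(z) = -14 (B(z) = -9 - 5 = -14)
(-2*5)*(B(0) + 1) = (-2*5)*(-14 + 1) = -10*(-13) = 130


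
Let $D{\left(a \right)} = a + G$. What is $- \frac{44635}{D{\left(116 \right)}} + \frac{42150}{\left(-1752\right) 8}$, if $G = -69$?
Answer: $- \frac{104597535}{109792} \approx -952.69$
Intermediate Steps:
$D{\left(a \right)} = -69 + a$ ($D{\left(a \right)} = a - 69 = -69 + a$)
$- \frac{44635}{D{\left(116 \right)}} + \frac{42150}{\left(-1752\right) 8} = - \frac{44635}{-69 + 116} + \frac{42150}{\left(-1752\right) 8} = - \frac{44635}{47} + \frac{42150}{-14016} = \left(-44635\right) \frac{1}{47} + 42150 \left(- \frac{1}{14016}\right) = - \frac{44635}{47} - \frac{7025}{2336} = - \frac{104597535}{109792}$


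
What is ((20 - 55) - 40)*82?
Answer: -6150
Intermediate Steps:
((20 - 55) - 40)*82 = (-35 - 40)*82 = -75*82 = -6150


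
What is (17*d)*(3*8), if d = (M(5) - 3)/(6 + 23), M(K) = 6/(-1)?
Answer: -3672/29 ≈ -126.62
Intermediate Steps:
M(K) = -6 (M(K) = 6*(-1) = -6)
d = -9/29 (d = (-6 - 3)/(6 + 23) = -9/29 ≈ -0.31034)
(17*d)*(3*8) = (17*(-9/29))*(3*8) = -153/29*24 = -3672/29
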